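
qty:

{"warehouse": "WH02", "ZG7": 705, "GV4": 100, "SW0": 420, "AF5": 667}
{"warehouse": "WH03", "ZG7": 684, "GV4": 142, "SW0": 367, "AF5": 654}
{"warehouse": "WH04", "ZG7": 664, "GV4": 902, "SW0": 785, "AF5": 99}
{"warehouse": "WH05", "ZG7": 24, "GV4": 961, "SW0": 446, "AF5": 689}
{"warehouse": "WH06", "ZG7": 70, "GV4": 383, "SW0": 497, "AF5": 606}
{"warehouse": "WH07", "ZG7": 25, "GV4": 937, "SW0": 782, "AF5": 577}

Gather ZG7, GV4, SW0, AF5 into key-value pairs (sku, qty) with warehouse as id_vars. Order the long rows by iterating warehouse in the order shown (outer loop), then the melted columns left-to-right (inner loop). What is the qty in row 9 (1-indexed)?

664

24 rows total (6 × 4). Row 9: index ⌊(9-1)/4⌋ = 2 into warehouse → WH04; (9-1) mod 4 = 0 into the melted columns → ZG7.
So row 9 is (WH04, ZG7, 664); qty = 664.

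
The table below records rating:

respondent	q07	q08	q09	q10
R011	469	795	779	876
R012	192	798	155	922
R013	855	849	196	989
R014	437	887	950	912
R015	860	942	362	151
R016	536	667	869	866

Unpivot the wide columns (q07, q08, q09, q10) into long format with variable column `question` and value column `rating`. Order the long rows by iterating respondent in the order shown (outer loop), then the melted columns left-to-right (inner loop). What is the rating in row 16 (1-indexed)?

24 rows total (6 × 4). Row 16: index ⌊(16-1)/4⌋ = 3 into respondent → R014; (16-1) mod 4 = 3 into the melted columns → q10.
So row 16 is (R014, q10, 912); rating = 912.

912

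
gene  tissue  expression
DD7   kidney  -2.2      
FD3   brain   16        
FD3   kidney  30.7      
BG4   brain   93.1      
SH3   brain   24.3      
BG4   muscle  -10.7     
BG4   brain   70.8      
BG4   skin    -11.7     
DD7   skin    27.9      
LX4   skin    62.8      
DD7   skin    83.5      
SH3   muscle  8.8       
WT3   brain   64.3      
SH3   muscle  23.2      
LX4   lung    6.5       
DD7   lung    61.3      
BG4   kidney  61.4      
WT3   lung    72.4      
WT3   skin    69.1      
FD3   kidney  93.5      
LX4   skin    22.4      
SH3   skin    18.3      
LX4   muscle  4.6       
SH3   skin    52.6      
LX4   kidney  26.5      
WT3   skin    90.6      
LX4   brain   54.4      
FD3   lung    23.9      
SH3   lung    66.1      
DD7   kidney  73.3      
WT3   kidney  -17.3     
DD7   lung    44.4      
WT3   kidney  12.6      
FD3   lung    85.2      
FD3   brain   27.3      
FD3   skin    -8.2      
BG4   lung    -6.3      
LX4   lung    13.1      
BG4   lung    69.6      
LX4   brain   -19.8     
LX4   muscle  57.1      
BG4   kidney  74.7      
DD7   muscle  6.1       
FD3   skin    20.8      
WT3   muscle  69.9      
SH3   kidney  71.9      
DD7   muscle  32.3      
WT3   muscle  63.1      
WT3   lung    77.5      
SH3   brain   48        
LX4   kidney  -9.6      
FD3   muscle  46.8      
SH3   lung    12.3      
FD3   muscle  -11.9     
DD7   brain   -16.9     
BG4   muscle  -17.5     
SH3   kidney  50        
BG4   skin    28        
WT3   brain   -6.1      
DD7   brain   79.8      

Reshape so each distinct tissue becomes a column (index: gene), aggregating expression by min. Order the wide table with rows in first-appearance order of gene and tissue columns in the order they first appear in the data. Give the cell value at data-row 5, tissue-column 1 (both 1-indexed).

-9.6

With rows in first-appearance order of gene, row 5 is gene=LX4. tissue columns in first-appearance order: kidney, brain, muscle, skin, lung; column 1 is kidney.
Long rows with gene=LX4, tissue=kidney: min(26.5, -9.6) = -9.6.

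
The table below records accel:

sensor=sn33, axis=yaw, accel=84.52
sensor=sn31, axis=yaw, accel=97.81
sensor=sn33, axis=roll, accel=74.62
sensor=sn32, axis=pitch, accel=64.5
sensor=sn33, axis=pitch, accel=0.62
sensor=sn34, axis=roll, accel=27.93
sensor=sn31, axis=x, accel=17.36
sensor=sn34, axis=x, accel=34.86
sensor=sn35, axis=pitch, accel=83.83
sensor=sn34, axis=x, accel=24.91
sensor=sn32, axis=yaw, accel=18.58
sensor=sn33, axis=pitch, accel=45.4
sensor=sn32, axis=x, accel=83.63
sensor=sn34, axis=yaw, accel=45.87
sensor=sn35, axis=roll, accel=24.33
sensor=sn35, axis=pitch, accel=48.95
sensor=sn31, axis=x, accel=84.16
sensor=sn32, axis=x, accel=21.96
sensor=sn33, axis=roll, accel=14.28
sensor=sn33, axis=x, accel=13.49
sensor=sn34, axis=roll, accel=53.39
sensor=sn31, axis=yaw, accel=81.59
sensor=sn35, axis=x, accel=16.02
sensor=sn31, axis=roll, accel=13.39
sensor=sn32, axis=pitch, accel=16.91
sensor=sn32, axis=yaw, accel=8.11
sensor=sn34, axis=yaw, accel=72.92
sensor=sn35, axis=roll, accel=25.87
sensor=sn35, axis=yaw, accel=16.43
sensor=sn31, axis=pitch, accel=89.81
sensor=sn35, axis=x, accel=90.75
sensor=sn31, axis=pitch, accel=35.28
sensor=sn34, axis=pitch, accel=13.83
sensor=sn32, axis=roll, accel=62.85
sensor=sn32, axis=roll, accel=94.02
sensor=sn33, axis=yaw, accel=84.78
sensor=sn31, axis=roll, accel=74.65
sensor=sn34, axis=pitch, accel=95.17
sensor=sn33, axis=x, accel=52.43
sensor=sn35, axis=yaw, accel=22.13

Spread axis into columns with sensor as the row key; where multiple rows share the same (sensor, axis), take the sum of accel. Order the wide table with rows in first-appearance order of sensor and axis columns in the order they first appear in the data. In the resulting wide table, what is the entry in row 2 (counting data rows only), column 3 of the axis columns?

With rows in first-appearance order of sensor, row 2 is sensor=sn31. axis columns in first-appearance order: yaw, roll, pitch, x; column 3 is pitch.
Long rows with sensor=sn31, axis=pitch: 89.81 + 35.28 = 125.09.

125.09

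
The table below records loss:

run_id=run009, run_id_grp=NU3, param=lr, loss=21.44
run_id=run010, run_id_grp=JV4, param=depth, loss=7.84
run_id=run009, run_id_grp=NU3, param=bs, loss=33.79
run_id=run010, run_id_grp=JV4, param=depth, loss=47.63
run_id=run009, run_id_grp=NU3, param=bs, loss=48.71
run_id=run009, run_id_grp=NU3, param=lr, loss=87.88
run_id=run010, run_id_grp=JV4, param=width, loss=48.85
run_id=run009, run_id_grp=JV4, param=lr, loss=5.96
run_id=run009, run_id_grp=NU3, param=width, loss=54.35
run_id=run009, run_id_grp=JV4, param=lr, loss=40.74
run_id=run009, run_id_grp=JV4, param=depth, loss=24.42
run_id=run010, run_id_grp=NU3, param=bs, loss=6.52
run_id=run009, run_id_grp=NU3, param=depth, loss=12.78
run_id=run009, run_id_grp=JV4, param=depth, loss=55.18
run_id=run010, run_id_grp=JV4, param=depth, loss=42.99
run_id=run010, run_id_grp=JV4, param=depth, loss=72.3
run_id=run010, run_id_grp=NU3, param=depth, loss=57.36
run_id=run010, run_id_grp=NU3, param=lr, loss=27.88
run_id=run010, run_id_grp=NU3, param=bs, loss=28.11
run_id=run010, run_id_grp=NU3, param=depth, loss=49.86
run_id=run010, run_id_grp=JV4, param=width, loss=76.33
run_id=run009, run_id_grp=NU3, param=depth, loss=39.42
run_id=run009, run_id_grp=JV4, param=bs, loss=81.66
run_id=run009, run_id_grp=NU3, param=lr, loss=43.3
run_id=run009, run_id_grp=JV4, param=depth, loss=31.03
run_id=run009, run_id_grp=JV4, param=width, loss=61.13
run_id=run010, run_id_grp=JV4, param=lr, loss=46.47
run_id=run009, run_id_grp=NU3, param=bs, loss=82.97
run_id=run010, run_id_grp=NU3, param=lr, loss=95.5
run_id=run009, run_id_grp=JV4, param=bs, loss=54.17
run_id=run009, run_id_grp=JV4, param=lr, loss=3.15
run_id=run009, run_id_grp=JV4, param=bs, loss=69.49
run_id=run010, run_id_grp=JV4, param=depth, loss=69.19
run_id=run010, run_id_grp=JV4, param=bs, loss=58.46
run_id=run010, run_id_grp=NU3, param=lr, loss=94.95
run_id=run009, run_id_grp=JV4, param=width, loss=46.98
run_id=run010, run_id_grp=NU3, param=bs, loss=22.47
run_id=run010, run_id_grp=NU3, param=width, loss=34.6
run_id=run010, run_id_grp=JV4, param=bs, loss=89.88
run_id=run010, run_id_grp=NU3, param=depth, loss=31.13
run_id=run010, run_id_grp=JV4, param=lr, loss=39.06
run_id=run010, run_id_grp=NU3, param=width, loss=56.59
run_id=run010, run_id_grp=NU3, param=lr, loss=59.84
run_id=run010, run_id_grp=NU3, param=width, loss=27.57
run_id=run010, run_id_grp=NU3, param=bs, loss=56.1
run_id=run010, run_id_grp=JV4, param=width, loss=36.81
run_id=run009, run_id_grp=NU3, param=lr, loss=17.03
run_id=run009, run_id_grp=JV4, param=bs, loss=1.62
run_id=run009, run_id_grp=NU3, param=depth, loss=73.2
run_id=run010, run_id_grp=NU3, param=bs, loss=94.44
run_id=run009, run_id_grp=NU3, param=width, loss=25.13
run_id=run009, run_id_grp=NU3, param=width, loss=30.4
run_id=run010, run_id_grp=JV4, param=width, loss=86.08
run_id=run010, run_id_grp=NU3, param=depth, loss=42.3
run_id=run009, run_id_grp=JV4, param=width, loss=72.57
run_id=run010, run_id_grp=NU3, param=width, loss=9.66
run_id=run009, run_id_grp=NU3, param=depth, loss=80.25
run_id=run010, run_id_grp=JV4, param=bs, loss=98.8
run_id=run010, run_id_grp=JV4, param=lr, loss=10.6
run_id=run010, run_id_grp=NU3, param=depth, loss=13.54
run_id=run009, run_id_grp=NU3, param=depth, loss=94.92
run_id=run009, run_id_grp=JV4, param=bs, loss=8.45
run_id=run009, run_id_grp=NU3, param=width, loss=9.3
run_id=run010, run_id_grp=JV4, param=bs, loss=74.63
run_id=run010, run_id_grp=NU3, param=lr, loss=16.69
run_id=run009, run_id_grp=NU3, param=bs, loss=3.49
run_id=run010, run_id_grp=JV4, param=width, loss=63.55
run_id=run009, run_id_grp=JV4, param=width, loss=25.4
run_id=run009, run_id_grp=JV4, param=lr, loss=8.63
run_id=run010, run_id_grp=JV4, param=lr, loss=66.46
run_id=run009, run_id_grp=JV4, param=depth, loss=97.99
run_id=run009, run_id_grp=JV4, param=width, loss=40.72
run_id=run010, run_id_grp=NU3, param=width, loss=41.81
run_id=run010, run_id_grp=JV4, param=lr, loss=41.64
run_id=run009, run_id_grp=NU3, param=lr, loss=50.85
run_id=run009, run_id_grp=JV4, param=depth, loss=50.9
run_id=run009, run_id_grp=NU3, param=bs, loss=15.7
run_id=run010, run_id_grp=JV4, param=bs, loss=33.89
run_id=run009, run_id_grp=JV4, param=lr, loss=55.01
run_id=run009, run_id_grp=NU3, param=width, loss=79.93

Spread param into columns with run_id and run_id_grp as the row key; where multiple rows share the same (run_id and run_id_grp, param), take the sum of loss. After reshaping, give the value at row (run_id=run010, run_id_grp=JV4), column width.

311.62

Rows with run_id=run010, run_id_grp=JV4 and param=width: loss values are 48.85, 76.33, 36.81, 86.08, 63.55.
48.85 + 76.33 + 36.81 + 86.08 + 63.55 = 311.62.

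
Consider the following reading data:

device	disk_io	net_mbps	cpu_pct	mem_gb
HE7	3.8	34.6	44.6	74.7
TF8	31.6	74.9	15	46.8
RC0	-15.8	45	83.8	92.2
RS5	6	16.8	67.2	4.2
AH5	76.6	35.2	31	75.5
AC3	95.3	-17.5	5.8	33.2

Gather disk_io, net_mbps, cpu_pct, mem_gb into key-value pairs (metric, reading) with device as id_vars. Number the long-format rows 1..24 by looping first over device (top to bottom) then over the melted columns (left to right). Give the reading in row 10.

45

24 rows total (6 × 4). Row 10: index ⌊(10-1)/4⌋ = 2 into device → RC0; (10-1) mod 4 = 1 into the melted columns → net_mbps.
So row 10 is (RC0, net_mbps, 45); reading = 45.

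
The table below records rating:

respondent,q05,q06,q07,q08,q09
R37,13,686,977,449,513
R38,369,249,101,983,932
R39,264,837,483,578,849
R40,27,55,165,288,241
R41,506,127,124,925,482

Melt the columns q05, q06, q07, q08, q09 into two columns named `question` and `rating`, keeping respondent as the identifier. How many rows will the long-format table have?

5 respondent values × 5 melted columns = 25 rows.

25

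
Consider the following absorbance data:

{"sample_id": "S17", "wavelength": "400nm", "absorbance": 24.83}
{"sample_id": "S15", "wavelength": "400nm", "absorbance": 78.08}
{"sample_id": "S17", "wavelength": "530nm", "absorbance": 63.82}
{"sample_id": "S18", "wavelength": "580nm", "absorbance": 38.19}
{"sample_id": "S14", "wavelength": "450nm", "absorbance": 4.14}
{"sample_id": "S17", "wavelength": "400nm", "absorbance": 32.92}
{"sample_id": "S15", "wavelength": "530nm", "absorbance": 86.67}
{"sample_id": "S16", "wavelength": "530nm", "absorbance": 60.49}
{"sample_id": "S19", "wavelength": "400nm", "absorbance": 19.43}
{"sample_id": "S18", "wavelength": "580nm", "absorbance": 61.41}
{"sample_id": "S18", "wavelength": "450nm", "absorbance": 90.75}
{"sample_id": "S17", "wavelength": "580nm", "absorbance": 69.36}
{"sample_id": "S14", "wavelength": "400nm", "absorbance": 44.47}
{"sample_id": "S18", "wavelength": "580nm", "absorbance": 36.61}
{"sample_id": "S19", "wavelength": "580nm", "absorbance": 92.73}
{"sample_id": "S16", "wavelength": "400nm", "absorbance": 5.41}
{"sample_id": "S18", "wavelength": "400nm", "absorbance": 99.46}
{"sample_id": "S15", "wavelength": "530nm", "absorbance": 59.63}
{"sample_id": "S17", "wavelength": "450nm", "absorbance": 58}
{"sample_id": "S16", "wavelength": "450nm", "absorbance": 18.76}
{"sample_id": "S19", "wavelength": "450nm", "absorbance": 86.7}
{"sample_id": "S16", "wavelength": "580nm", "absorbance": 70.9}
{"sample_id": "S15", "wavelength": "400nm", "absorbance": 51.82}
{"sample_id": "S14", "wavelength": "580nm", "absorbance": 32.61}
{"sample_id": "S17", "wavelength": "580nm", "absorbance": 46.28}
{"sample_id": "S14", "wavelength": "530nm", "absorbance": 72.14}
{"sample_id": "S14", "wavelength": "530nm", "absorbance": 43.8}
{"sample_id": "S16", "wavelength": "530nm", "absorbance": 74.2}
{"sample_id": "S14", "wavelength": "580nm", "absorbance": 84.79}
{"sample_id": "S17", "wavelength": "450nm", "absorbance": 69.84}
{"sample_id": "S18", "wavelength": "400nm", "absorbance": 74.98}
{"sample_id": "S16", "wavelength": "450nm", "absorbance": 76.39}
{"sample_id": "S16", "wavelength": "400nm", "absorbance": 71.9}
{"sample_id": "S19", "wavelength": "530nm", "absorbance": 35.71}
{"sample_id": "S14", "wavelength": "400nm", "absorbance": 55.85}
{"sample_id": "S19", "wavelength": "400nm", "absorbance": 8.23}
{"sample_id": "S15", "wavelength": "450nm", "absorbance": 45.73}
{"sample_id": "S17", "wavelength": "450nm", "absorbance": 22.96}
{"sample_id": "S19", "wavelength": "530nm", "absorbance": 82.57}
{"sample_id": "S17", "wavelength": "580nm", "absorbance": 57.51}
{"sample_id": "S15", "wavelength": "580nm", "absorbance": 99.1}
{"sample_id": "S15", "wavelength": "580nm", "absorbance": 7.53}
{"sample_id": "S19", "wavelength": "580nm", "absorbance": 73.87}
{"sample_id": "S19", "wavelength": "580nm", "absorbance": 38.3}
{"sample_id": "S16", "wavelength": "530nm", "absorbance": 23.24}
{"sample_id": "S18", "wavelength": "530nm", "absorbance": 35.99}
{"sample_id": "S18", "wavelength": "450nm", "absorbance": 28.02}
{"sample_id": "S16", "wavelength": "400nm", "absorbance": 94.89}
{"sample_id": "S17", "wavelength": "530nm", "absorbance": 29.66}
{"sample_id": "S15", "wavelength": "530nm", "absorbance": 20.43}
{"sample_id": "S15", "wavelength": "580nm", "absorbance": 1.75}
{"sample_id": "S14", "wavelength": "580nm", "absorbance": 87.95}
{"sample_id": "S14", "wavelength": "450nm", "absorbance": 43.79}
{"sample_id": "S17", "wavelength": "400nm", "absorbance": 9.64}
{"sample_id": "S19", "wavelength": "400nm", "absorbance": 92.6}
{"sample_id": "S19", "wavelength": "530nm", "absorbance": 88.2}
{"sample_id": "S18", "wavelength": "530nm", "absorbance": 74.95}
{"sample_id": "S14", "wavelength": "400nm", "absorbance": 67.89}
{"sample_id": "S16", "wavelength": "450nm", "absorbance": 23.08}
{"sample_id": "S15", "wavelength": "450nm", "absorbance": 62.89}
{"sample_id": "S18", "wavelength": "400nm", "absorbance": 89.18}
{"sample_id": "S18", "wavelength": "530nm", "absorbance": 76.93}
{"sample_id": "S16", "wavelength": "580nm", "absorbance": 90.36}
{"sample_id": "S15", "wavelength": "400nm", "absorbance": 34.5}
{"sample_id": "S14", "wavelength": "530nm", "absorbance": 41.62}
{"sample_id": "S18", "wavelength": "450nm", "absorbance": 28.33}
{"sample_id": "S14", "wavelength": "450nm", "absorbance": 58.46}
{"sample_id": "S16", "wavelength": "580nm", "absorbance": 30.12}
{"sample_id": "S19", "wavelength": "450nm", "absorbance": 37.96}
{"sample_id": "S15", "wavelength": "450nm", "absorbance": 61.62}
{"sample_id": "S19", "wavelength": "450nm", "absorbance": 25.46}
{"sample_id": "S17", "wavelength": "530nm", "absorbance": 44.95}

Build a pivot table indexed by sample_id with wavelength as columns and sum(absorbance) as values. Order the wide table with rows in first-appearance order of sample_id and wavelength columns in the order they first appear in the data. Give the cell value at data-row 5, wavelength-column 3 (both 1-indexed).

191.38

With rows in first-appearance order of sample_id, row 5 is sample_id=S16. wavelength columns in first-appearance order: 400nm, 530nm, 580nm, 450nm; column 3 is 580nm.
Long rows with sample_id=S16, wavelength=580nm: 70.9 + 90.36 + 30.12 = 191.38.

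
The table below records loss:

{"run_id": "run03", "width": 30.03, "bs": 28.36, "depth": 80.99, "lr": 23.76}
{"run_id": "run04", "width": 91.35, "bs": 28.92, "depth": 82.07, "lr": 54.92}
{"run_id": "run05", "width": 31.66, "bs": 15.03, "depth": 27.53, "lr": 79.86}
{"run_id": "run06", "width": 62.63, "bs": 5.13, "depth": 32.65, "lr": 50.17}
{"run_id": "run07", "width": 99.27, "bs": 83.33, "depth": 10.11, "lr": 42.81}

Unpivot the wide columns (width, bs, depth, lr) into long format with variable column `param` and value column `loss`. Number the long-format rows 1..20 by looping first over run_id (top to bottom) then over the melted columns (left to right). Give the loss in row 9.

20 rows total (5 × 4). Row 9: index ⌊(9-1)/4⌋ = 2 into run_id → run05; (9-1) mod 4 = 0 into the melted columns → width.
So row 9 is (run05, width, 31.66); loss = 31.66.

31.66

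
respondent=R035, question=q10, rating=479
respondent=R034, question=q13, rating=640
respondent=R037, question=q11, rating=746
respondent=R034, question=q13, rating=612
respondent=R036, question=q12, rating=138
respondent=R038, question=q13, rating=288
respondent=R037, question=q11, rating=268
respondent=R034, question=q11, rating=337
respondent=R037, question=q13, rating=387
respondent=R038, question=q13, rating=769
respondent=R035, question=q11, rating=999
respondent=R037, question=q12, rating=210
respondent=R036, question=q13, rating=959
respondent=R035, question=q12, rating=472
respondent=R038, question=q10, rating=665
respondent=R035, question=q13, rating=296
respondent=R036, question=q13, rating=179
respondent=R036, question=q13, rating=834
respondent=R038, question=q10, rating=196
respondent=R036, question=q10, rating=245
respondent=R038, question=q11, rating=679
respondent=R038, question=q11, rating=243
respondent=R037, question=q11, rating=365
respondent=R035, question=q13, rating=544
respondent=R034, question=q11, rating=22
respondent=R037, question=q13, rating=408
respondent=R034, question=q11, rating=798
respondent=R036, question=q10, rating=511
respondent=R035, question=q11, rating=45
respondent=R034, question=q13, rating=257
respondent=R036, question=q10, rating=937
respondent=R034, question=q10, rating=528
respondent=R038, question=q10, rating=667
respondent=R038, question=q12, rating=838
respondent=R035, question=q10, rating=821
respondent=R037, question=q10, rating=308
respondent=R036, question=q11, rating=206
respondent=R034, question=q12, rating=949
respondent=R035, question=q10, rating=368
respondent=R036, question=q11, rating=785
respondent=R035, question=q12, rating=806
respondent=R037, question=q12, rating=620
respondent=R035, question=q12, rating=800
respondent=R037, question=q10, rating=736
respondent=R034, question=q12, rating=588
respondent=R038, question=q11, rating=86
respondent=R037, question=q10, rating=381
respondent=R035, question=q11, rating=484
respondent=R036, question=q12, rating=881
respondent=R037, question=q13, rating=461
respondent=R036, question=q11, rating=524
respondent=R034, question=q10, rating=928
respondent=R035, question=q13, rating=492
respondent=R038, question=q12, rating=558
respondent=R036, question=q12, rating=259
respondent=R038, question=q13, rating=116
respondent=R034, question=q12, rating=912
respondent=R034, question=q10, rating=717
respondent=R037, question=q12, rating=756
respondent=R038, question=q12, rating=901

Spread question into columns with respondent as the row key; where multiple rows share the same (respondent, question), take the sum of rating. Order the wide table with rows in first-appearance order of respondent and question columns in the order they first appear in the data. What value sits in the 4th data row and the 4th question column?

With rows in first-appearance order of respondent, row 4 is respondent=R036. question columns in first-appearance order: q10, q13, q11, q12; column 4 is q12.
Long rows with respondent=R036, question=q12: 138 + 881 + 259 = 1278.

1278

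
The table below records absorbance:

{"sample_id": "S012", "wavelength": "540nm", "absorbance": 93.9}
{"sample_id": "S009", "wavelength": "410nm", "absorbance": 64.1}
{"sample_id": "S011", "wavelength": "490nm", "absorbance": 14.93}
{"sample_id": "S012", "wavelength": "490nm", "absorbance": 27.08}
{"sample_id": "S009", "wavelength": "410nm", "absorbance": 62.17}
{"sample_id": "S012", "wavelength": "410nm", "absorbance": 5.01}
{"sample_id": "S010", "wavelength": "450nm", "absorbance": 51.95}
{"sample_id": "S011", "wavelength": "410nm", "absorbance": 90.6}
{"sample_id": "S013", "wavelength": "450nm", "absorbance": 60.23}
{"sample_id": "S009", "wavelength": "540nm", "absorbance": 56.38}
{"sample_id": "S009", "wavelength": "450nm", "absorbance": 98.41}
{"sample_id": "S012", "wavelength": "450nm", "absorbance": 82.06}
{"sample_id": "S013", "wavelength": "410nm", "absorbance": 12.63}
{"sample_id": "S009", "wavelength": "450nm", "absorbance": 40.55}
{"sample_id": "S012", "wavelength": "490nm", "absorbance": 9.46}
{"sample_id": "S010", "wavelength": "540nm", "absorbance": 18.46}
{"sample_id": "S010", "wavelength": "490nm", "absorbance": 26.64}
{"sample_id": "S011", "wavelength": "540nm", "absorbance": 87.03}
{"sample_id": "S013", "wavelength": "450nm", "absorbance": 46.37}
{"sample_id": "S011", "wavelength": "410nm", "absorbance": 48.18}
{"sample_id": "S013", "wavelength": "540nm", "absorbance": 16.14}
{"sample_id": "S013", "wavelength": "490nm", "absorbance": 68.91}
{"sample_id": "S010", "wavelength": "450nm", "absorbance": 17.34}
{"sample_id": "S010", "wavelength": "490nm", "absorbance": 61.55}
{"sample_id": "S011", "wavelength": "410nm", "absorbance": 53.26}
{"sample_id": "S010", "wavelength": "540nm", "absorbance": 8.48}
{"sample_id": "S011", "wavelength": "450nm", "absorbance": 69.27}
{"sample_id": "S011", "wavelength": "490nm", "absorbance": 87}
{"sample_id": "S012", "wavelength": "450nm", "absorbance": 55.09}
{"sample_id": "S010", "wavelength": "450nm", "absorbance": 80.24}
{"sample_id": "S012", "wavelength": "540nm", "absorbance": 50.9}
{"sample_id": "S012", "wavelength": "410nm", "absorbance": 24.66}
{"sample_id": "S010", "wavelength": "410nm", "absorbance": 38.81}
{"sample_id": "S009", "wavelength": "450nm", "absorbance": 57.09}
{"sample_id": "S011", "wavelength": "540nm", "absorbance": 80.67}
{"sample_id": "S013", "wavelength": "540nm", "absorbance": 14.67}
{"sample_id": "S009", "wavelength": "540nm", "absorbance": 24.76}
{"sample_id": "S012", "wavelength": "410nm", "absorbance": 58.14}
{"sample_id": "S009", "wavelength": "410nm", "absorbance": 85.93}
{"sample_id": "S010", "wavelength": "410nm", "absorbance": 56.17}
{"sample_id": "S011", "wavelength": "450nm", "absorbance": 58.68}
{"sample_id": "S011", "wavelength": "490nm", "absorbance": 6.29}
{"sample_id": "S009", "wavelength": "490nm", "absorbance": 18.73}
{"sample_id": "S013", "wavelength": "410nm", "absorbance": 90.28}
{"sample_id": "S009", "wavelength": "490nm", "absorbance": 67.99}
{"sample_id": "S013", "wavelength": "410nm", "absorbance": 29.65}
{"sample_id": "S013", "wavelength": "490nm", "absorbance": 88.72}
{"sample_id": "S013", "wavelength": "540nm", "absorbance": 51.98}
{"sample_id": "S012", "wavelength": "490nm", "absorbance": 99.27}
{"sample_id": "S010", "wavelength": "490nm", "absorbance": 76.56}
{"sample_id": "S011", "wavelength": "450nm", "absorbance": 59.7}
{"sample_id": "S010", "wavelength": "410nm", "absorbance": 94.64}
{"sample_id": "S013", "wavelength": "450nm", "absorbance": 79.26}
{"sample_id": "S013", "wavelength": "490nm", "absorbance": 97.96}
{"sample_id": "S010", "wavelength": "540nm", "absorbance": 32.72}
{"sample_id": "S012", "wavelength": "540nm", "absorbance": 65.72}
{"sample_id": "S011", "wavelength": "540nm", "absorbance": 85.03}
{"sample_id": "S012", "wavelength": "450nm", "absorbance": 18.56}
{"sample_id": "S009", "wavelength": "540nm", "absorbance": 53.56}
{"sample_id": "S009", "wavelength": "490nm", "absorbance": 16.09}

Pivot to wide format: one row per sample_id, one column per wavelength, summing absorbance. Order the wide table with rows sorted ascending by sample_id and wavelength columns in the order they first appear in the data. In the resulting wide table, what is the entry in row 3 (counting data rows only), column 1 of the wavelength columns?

With rows sorted ascending by sample_id, row 3 is sample_id=S011. wavelength columns in first-appearance order: 540nm, 410nm, 490nm, 450nm; column 1 is 540nm.
Long rows with sample_id=S011, wavelength=540nm: 87.03 + 80.67 + 85.03 = 252.73.

252.73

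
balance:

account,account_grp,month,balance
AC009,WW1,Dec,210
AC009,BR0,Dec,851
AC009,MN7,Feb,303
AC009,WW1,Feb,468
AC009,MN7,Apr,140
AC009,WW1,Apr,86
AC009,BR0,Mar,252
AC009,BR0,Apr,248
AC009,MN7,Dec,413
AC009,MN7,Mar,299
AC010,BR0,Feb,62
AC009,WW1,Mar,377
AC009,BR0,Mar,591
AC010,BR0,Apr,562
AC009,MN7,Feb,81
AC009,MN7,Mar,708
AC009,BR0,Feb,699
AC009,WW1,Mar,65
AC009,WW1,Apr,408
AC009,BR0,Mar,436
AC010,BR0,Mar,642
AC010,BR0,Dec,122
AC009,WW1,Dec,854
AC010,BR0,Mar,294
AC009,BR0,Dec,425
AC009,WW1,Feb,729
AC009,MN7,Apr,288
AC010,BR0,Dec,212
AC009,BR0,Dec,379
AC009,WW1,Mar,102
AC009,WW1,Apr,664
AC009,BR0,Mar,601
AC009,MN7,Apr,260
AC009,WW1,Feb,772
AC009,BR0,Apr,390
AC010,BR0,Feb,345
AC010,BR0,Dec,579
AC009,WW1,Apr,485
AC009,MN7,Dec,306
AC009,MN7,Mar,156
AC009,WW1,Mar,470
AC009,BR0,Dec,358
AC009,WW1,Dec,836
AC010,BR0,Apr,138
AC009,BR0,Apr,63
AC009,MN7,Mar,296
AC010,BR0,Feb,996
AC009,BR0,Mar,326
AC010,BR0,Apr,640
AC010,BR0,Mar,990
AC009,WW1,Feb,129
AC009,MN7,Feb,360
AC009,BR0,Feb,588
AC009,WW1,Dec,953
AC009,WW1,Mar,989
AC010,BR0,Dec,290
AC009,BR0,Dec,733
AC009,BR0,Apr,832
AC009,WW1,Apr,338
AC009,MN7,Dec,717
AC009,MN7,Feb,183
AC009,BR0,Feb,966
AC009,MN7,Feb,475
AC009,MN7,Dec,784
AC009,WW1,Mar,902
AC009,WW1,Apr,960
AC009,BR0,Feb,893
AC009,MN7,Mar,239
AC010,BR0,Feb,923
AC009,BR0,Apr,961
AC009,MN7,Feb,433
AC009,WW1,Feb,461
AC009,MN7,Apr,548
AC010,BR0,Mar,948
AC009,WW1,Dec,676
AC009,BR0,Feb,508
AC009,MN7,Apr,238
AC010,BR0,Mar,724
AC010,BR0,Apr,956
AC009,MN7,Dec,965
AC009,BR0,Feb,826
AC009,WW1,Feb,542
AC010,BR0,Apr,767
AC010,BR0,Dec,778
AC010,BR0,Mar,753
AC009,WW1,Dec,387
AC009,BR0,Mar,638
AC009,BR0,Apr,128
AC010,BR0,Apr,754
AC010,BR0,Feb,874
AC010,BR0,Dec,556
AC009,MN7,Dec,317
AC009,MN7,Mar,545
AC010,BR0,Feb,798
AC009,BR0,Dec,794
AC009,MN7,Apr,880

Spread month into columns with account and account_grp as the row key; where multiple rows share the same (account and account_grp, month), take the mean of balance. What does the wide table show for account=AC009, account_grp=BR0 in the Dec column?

Rows with account=AC009, account_grp=BR0 and month=Dec: balance values are 851, 425, 379, 358, 733, 794.
(851 + 425 + 379 + 358 + 733 + 794) / 6 = 590.

590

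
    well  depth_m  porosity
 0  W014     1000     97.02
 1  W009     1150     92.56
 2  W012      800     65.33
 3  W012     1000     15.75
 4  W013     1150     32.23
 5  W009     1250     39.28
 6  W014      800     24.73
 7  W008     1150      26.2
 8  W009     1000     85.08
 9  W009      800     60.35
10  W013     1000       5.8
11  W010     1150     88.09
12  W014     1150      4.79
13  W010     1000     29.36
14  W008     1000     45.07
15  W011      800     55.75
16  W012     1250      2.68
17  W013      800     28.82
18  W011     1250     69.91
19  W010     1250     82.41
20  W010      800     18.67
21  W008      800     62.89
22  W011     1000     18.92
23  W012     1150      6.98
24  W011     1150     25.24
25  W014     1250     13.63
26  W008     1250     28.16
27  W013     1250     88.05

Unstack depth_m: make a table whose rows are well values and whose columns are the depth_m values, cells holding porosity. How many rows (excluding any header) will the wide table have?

7

7 distinct well values → 7 rows.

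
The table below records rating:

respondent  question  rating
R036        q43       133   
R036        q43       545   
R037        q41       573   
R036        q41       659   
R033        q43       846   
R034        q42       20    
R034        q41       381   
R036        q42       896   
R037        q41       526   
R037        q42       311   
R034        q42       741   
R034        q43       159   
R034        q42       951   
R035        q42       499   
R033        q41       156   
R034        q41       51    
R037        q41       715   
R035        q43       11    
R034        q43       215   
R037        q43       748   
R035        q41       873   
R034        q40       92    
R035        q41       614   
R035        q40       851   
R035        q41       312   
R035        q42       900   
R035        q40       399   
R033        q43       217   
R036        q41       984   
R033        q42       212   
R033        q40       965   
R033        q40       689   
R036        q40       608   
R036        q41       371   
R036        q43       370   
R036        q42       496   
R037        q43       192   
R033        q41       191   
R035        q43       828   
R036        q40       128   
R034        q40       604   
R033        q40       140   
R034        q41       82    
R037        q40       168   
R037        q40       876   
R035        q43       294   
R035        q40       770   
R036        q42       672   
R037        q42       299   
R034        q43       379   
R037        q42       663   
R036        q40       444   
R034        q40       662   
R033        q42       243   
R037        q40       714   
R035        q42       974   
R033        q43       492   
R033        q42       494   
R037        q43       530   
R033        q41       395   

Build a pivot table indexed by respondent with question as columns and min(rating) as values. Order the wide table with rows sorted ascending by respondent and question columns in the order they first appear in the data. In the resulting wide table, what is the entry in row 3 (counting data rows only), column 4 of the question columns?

With rows sorted ascending by respondent, row 3 is respondent=R035. question columns in first-appearance order: q43, q41, q42, q40; column 4 is q40.
Long rows with respondent=R035, question=q40: min(851, 399, 770) = 399.

399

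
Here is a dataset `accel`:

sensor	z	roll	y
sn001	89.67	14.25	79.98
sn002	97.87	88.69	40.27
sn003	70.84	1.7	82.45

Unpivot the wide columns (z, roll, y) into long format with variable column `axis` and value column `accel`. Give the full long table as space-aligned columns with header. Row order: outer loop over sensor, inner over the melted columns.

sensor  axis  accel
sn001   z     89.67
sn001   roll  14.25
sn001   y     79.98
sn002   z     97.87
sn002   roll  88.69
sn002   y     40.27
sn003   z     70.84
sn003   roll  1.7  
sn003   y     82.45

Each (sensor, column) pair becomes one row: 3 × 3 = 9 rows.
For example, (sn001, z) → accel=89.67.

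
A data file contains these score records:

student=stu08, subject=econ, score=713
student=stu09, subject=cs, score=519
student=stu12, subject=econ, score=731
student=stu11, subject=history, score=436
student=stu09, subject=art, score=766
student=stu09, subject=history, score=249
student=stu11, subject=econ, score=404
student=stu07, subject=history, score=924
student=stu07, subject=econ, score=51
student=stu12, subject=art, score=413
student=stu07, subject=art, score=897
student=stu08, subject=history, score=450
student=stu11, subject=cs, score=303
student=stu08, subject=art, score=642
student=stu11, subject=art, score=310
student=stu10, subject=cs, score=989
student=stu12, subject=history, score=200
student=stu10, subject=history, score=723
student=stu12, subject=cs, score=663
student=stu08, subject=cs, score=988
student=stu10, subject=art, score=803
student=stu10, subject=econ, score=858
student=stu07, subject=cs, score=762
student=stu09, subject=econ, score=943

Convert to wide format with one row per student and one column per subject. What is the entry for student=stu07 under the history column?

924

Wide layout: rows indexed by student, columns are the 4 distinct subject values (econ, cs, history, art).
Cell (student=stu07, subject=history) draws from the long row where student=stu07 and subject=history, which has score=924.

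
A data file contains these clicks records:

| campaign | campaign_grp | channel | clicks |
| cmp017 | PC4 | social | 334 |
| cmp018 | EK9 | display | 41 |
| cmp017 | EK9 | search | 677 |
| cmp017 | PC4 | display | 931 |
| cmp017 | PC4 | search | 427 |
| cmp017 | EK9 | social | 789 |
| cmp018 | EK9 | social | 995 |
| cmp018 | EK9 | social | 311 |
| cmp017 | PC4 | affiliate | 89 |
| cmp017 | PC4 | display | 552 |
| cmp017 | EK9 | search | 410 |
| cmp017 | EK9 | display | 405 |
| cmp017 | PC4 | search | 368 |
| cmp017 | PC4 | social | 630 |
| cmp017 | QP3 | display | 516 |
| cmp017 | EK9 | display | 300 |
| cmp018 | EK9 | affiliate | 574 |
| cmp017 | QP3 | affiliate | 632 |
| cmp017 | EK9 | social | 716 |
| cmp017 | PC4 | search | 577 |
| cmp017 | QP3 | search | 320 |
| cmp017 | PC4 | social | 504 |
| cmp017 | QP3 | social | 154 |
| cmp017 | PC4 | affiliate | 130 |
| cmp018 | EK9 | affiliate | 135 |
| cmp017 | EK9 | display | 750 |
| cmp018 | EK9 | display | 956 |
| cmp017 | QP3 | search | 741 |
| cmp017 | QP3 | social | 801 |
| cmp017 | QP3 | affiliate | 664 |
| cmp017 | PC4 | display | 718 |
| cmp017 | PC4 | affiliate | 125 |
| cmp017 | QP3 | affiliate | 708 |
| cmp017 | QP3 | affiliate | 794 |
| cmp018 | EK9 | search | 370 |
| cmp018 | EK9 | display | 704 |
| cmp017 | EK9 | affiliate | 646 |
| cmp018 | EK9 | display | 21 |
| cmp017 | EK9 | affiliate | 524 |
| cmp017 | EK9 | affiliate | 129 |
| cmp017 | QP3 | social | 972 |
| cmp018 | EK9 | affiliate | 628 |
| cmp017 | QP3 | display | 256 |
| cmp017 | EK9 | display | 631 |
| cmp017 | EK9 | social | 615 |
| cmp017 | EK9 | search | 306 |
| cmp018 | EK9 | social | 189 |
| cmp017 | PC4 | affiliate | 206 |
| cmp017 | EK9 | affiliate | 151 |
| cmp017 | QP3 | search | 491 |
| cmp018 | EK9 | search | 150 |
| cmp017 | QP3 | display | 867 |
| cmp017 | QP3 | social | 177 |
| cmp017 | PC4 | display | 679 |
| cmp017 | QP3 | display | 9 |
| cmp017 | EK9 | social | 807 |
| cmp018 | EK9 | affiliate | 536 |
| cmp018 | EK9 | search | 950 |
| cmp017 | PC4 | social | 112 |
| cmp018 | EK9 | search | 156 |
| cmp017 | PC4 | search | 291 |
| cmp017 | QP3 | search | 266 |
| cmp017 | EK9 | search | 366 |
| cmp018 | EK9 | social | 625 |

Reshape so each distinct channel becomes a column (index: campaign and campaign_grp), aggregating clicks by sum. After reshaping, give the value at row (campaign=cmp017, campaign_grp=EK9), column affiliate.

Rows with campaign=cmp017, campaign_grp=EK9 and channel=affiliate: clicks values are 646, 524, 129, 151.
646 + 524 + 129 + 151 = 1450.

1450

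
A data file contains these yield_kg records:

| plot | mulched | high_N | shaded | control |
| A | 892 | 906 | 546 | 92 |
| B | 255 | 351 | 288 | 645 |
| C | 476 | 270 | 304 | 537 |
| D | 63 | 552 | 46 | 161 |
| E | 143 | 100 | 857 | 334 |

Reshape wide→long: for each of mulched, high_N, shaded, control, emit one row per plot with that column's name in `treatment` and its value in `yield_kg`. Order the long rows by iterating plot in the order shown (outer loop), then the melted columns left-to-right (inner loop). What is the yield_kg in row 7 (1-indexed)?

20 rows total (5 × 4). Row 7: index ⌊(7-1)/4⌋ = 1 into plot → B; (7-1) mod 4 = 2 into the melted columns → shaded.
So row 7 is (B, shaded, 288); yield_kg = 288.

288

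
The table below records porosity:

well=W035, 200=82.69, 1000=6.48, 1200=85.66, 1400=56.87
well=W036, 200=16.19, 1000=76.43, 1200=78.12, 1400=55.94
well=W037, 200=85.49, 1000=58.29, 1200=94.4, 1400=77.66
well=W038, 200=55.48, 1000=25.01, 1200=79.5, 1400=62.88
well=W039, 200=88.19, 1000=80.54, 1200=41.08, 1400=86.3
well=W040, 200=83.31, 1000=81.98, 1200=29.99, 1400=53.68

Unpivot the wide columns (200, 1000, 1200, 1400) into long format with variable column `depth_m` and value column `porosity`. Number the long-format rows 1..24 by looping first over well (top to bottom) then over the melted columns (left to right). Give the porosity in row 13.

24 rows total (6 × 4). Row 13: index ⌊(13-1)/4⌋ = 3 into well → W038; (13-1) mod 4 = 0 into the melted columns → 200.
So row 13 is (W038, 200, 55.48); porosity = 55.48.

55.48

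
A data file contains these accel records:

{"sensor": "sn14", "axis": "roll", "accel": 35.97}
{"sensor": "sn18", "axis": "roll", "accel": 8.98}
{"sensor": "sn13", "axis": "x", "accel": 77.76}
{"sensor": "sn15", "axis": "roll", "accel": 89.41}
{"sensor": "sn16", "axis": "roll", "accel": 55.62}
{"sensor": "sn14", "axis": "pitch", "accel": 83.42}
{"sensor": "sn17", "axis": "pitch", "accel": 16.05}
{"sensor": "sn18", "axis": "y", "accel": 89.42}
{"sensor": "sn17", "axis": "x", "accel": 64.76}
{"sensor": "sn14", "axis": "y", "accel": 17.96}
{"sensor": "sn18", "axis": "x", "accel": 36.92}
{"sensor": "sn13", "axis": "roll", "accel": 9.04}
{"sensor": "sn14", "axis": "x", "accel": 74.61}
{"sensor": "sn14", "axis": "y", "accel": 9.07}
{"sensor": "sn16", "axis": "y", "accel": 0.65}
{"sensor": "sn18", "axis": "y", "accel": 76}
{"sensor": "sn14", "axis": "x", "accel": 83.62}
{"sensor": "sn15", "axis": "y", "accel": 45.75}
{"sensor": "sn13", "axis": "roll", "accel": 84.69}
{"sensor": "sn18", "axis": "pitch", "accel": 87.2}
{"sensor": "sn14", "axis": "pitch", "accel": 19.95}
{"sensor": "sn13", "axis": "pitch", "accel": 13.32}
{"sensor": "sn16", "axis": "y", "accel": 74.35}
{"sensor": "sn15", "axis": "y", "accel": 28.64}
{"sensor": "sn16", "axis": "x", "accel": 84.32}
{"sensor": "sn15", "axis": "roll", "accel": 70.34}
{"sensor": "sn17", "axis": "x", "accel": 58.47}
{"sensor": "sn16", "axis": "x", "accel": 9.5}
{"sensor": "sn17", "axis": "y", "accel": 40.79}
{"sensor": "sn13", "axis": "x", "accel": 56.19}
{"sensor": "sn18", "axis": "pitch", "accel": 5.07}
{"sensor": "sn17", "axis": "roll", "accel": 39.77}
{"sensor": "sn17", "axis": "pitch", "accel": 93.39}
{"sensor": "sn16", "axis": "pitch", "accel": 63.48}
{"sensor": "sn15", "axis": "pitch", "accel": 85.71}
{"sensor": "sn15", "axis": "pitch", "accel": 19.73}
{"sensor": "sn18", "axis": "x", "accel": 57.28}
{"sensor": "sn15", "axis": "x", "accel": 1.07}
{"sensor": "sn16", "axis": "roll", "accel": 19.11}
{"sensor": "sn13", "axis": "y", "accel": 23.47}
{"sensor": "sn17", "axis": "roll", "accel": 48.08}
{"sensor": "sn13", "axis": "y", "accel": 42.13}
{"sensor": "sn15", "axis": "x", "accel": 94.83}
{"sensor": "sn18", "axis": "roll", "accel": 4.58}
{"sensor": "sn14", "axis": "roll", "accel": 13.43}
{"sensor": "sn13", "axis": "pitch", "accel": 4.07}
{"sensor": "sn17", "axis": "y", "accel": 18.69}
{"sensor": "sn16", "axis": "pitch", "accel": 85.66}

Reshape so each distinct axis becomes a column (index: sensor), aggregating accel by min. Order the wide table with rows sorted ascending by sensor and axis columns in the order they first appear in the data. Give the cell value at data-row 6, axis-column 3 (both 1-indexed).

With rows sorted ascending by sensor, row 6 is sensor=sn18. axis columns in first-appearance order: roll, x, pitch, y; column 3 is pitch.
Long rows with sensor=sn18, axis=pitch: min(87.2, 5.07) = 5.07.

5.07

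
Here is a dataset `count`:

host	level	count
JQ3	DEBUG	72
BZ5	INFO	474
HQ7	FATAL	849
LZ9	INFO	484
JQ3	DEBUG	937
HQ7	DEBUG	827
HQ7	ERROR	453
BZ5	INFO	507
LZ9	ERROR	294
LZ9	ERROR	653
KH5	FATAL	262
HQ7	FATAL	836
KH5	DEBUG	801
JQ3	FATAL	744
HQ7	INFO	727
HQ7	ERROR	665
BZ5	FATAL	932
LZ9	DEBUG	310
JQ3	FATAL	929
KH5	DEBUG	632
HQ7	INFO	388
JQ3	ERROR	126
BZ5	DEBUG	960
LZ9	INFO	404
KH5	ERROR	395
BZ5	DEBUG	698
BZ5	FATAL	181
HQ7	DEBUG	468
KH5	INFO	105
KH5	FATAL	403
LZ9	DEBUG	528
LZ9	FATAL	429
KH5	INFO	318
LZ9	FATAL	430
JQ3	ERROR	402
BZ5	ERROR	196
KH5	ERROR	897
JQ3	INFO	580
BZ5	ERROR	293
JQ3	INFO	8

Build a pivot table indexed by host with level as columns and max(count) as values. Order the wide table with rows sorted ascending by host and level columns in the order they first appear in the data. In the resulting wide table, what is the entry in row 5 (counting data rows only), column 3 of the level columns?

With rows sorted ascending by host, row 5 is host=LZ9. level columns in first-appearance order: DEBUG, INFO, FATAL, ERROR; column 3 is FATAL.
Long rows with host=LZ9, level=FATAL: max(429, 430) = 430.

430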